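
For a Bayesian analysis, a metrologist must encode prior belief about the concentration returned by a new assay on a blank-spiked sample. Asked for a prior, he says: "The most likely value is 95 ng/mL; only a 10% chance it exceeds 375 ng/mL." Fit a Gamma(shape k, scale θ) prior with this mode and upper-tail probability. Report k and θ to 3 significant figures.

Gamma(k,θ) with k>1 has mode (k−1)θ, so θ = 95/(k−1).
Need P(X < 375) = 0.9 with θ tied to k this way. Start at k = 2, θ = 95: P(X<375) ≈ 0.904.
Too high — lower k to spread out. Iterating converges to k ≈ 1.98.
Then θ = 95/(1.98−1) ≈ 97.3.

k ≈ 1.98, θ ≈ 97.3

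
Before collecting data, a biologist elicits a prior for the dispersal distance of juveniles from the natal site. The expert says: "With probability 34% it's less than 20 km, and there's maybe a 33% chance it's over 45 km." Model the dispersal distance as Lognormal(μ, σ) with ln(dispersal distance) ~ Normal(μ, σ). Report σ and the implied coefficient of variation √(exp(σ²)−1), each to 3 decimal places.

σ ≈ 0.951, CV ≈ 1.213

If T ~ Lognormal(μ,σ) then ln T ~ Normal(μ,σ), so the p-quantile of ln T is μ + z_p·σ.
ln(20) = 2.996 and ln(45) = 3.807; z_{0.34} = -0.4125, z_{0.67} = 0.4399.
σ = (3.807 − 2.996)/(0.4399 − (-0.4125)) = 0.951.
μ = 2.996 − (-0.4125)·0.951 = 3.388.
CV = √(exp(σ²)−1) = √(exp(0.9051)−1) = 1.213.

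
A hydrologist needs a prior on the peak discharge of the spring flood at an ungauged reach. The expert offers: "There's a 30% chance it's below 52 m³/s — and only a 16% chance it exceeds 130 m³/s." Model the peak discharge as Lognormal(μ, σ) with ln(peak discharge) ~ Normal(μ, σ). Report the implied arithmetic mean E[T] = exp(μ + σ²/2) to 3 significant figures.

If T ~ Lognormal(μ,σ) then ln T ~ Normal(μ,σ), so the p-quantile of ln T is μ + z_p·σ.
ln(52) = 3.951 and ln(130) = 4.868; z_{0.3} = -0.5244, z_{0.84} = 0.9945.
σ = (4.868 − 3.951)/(0.9945 − (-0.5244)) = 0.603.
μ = 3.951 − (-0.5244)·0.603 = 4.268.
E[T] = exp(μ + σ²/2) = exp(4.268 + 0.1820) = 85.6 m³/s.

E[T] ≈ 85.6 m³/s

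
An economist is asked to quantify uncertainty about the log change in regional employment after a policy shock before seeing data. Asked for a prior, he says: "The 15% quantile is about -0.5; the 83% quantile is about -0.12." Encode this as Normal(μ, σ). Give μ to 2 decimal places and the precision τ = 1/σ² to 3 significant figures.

For Normal(μ,σ), the p-quantile is μ + z_p·σ. Here z_{0.15} = -1.036, z_{0.83} = 0.9542.
So -0.5 = μ − 1.036σ and -0.12 = μ + 0.9542σ.
Subtracting: σ = (-0.12 − -0.5)/(0.9542 − (-1.036)) = 0.19.
Then μ = -0.5 − (-1.036)·0.19 = -0.30.
Precision τ = 1/σ² = 1/0.1909² = 27.4.

μ = -0.30, τ = 27.4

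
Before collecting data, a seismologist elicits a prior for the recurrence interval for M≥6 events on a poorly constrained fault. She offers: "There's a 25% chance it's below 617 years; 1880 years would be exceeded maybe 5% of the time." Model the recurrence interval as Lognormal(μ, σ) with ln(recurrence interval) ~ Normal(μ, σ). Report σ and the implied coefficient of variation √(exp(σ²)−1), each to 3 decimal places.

σ ≈ 0.480, CV ≈ 0.509

If T ~ Lognormal(μ,σ) then ln T ~ Normal(μ,σ), so the p-quantile of ln T is μ + z_p·σ.
ln(617) = 6.425 and ln(1880) = 7.539; z_{0.25} = -0.6745, z_{0.95} = 1.645.
σ = (7.539 − 6.425)/(1.645 − (-0.6745)) = 0.480.
μ = 6.425 − (-0.6745)·0.480 = 6.749.
CV = √(exp(σ²)−1) = √(exp(0.2308)−1) = 0.509.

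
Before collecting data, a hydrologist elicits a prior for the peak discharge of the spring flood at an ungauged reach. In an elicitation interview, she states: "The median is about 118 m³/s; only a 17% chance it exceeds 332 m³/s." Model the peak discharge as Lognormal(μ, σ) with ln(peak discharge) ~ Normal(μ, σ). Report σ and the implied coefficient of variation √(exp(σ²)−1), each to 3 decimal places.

σ ≈ 1.084, CV ≈ 1.496

If T ~ Lognormal(μ,σ) then ln T ~ Normal(μ,σ), so the p-quantile of ln T is μ + z_p·σ.
ln(118) = 4.771 and ln(332) = 5.805; z_{0.5} = 0, z_{0.83} = 0.9542.
σ = (5.805 − 4.771)/(0.9542 − (0)) = 1.084.
μ = 4.771 − (0)·1.084 = 4.771.
CV = √(exp(σ²)−1) = √(exp(1.1754)−1) = 1.496.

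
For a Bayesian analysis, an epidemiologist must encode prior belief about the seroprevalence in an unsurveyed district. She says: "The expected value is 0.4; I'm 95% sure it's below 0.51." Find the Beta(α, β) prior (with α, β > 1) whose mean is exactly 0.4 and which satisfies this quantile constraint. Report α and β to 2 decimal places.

With mean 0.4 fixed, write α = 0.4s, β = 0.6s where s = α+β.
Need P(θ < 0.51) = 0.95 under Beta(0.4s, 0.6s). Normal approximation: (q−m)/√(m(1−m)/s) ≈ z_{0.95} = 1.64, so s ≈ 0.4·0.6·(1.64)²/(0.51−0.4)² = 53.7.
At s = 53.7: P(θ<0.51) ≈ 0.948. Adjusting to match 0.95 gives s ≈ 54.86.
So α = 0.4·54.86 ≈ 21.94, β = 0.6·54.86 ≈ 32.91.

α ≈ 21.94, β ≈ 32.91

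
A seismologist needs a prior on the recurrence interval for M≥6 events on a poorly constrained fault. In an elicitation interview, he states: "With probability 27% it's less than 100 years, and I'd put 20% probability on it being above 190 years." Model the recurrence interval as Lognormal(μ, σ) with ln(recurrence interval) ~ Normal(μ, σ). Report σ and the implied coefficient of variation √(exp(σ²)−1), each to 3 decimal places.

σ ≈ 0.441, CV ≈ 0.464

If T ~ Lognormal(μ,σ) then ln T ~ Normal(μ,σ), so the p-quantile of ln T is μ + z_p·σ.
ln(100) = 4.605 and ln(190) = 5.247; z_{0.27} = -0.6128, z_{0.8} = 0.8416.
σ = (5.247 − 4.605)/(0.8416 − (-0.6128)) = 0.441.
μ = 4.605 − (-0.6128)·0.441 = 4.876.
CV = √(exp(σ²)−1) = √(exp(0.1948)−1) = 0.464.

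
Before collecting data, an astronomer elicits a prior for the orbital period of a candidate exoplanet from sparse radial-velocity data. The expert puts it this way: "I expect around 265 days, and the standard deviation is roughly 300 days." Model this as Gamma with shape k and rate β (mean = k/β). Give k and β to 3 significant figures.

k ≈ 0.78, β ≈ 0.00294

For Gamma(k, rate β): mean = k/β, variance = k/β², so CV = 1/√k.
CV = SD/mean = 300/265 = 1.132, hence k = 1/CV² = 0.78.
Then β = k/mean = 0.78/265 = 0.00294.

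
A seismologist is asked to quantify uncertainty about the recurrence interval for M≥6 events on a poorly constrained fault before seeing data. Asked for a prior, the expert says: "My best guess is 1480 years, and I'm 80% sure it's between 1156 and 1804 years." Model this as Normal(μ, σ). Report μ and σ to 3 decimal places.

A symmetric 80% interval runs μ ± z·σ with z = 1.282.
Half-width = 324, so σ = 324/1.282 = 252.819.
μ is the stated best guess, 1480.000.

μ = 1480.000, σ = 252.819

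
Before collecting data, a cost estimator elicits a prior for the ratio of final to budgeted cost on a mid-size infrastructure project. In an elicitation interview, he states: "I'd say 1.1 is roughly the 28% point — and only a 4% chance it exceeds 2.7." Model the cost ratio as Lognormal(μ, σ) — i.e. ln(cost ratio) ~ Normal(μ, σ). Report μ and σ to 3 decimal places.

If T ~ Lognormal(μ,σ) then ln T ~ Normal(μ,σ), so the p-quantile of ln T is μ + z_p·σ.
ln(1.1) = 0.09531 and ln(2.7) = 0.9933; z_{0.28} = -0.5828, z_{0.96} = 1.751.
σ = (0.9933 − 0.09531)/(1.751 − (-0.5828)) = 0.385.
μ = 0.09531 − (-0.5828)·0.385 = 0.320.

μ ≈ 0.320, σ ≈ 0.385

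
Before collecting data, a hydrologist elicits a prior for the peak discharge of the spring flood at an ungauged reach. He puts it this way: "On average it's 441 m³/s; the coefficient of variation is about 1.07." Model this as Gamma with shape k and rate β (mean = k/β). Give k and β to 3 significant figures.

For Gamma(k, rate β): mean = k/β, variance = k/β², so CV = 1/√k.
CV = 1.07, hence k = 1/CV² = 0.873.
Then β = k/mean = 0.873/441 = 0.00198.

k ≈ 0.873, β ≈ 0.00198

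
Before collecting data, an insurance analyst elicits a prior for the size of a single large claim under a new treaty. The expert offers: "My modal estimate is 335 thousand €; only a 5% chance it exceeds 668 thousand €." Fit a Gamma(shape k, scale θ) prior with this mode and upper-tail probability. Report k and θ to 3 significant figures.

k ≈ 6.82, θ ≈ 57.6

Gamma(k,θ) with k>1 has mode (k−1)θ, so θ = 335/(k−1).
Need P(X < 668) = 0.95 with θ tied to k this way. Start at k = 2, θ = 335: P(X<668) ≈ 0.592.
Too low — raise k to concentrate. Iterating converges to k ≈ 6.82.
Then θ = 335/(6.82−1) ≈ 57.6.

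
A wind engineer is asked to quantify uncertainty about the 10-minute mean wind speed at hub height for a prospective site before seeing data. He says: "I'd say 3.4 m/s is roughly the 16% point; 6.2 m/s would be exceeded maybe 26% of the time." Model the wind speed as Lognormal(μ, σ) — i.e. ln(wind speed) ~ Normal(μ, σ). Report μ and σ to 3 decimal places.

μ ≈ 1.589, σ ≈ 0.367

If T ~ Lognormal(μ,σ) then ln T ~ Normal(μ,σ), so the p-quantile of ln T is μ + z_p·σ.
ln(3.4) = 1.224 and ln(6.2) = 1.825; z_{0.16} = -0.9945, z_{0.74} = 0.6433.
σ = (1.825 − 1.224)/(0.6433 − (-0.9945)) = 0.367.
μ = 1.224 − (-0.9945)·0.367 = 1.589.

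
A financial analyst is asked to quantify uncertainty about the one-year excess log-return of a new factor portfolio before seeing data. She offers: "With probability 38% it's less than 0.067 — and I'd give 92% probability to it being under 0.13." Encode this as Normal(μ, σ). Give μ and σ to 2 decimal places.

For Normal(μ,σ), the p-quantile is μ + z_p·σ. Here z_{0.38} = -0.3055, z_{0.92} = 1.405.
So 0.067 = μ − 0.3055σ and 0.13 = μ + 1.405σ.
Subtracting: σ = (0.13 − 0.067)/(1.405 − (-0.3055)) = 0.04.
Then μ = 0.067 − (-0.3055)·0.04 = 0.08.

μ = 0.08, σ = 0.04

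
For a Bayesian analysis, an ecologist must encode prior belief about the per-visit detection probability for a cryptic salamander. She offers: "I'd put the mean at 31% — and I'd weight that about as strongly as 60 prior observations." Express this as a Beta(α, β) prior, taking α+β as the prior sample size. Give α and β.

α = 18.6, β = 41.4

Under the effective-sample-size interpretation, Beta(α, β) has prior mean α/(α+β) and prior sample size α+β.
So α+β = 60 and α/(α+β) = 0.31, giving α = 0.31·60 = 18.6 and β = 60 − 18.6 = 41.4.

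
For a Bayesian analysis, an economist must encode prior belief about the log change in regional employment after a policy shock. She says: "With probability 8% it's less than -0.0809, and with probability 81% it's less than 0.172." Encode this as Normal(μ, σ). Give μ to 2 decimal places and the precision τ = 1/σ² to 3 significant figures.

The p-quantile of Normal(μ,σ) is μ + z_p·σ, with z_{0.08} = -1.405 and z_{0.81} = 0.8779.
Eliminate σ: μ = (z₂·x₁ − z₁·x₂)/(z₂ − z₁) = (0.8779·-0.0809 − (-1.405)·0.172)/2.283 = 0.07.
Then σ = (x₂ − x₁)/(z₂ − z₁) = (0.172 − -0.0809)/2.283 = 0.11.
Precision τ = 1/σ² = 1/0.1108² = 81.5.

μ = 0.07, τ = 81.5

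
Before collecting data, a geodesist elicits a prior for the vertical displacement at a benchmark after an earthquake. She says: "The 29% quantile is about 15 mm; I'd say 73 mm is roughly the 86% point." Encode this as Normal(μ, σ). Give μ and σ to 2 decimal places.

μ = 34.65, σ = 35.50

For Normal(μ,σ), the p-quantile is μ + z_p·σ. Here z_{0.29} = -0.5534, z_{0.86} = 1.08.
So 15 = μ − 0.5534σ and 73 = μ + 1.08σ.
Subtracting: σ = (73 − 15)/(1.08 − (-0.5534)) = 35.50.
Then μ = 15 − (-0.5534)·35.50 = 34.65.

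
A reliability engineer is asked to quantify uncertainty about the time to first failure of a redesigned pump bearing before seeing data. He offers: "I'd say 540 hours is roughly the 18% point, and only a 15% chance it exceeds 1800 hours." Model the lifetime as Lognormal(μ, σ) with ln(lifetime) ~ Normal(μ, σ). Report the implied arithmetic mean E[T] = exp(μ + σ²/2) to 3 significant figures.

E[T] ≈ 1150 hours

If T ~ Lognormal(μ,σ) then ln T ~ Normal(μ,σ), so the p-quantile of ln T is μ + z_p·σ.
ln(540) = 6.292 and ln(1800) = 7.496; z_{0.18} = -0.9154, z_{0.85} = 1.036.
σ = (7.496 − 6.292)/(1.036 − (-0.9154)) = 0.617.
μ = 6.292 − (-0.9154)·0.617 = 6.856.
E[T] = exp(μ + σ²/2) = exp(6.856 + 0.1903) = 1150 hours.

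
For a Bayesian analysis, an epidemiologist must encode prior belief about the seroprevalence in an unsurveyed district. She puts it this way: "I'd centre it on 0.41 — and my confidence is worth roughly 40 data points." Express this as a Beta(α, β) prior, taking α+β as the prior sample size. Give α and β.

Under the effective-sample-size interpretation, Beta(α, β) has prior mean α/(α+β) and prior sample size α+β.
So α+β = 40 and α/(α+β) = 0.41, giving α = 0.41·40 = 16.4 and β = 40 − 16.4 = 23.6.

α = 16.4, β = 23.6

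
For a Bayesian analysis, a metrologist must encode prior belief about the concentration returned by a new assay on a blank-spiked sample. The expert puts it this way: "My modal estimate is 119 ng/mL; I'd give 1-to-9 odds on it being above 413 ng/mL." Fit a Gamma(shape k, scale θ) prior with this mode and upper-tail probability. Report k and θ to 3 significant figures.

Gamma(k,θ) with k>1 has mode (k−1)θ, so θ = 119/(k−1).
Need P(X < 413) = 0.9 with θ tied to k this way. Start at k = 2, θ = 119: P(X<413) ≈ 0.861.
Too low — raise k to concentrate. Iterating converges to k ≈ 2.21.
Then θ = 119/(2.21−1) ≈ 98.4.

k ≈ 2.21, θ ≈ 98.4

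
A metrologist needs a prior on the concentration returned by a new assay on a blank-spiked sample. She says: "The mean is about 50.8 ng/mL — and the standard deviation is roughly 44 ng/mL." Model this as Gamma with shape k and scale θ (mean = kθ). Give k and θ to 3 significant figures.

For Gamma(k, scale θ): mean = kθ, variance = kθ², so CV = 1/√k.
CV = SD/mean = 44/50.8 = 0.8661, hence k = 1/CV² = 1.33.
Then θ = mean/k = 50.8/1.33 = 38.1.

k ≈ 1.33, θ ≈ 38.1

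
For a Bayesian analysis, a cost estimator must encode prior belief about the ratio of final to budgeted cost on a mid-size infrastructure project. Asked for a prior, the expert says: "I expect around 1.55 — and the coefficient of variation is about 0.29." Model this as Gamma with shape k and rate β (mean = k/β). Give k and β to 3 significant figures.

For Gamma(k, rate β): mean = k/β, variance = k/β², so CV = 1/√k.
CV = 0.29, hence k = 1/CV² = 11.9.
Then β = k/mean = 11.9/1.55 = 7.67.

k ≈ 11.9, β ≈ 7.67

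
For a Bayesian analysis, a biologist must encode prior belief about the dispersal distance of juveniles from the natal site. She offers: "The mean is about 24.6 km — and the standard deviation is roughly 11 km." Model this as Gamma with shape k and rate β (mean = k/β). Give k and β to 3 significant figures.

k ≈ 5, β ≈ 0.203

For Gamma(k, rate β): mean = k/β, variance = k/β², so CV = 1/√k.
CV = SD/mean = 11/24.6 = 0.4472, hence k = 1/CV² = 5.
Then β = k/mean = 5/24.6 = 0.203.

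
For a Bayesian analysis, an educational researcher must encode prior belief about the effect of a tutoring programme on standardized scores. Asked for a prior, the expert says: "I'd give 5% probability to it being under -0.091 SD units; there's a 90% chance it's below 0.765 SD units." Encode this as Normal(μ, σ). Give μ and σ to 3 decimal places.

The p-quantile of Normal(μ,σ) is μ + z_p·σ, with z_{0.05} = -1.645 and z_{0.9} = 1.282.
Eliminate σ: μ = (z₂·x₁ − z₁·x₂)/(z₂ − z₁) = (1.282·-0.091 − (-1.645)·0.765)/2.926 = 0.390.
Then σ = (x₂ − x₁)/(z₂ − z₁) = (0.765 − -0.091)/2.926 = 0.293.

μ = 0.390, σ = 0.293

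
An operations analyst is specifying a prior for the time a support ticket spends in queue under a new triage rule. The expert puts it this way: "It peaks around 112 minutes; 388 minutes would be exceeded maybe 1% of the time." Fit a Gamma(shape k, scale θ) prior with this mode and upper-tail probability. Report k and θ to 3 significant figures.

Gamma(k,θ) with k>1 has mode (k−1)θ, so θ = 112/(k−1).
Need P(X < 388) = 0.99 with θ tied to k this way. Start at k = 2, θ = 112: P(X<388) ≈ 0.860.
Too low — raise k to concentrate. Iterating converges to k ≈ 3.81.
Then θ = 112/(3.81−1) ≈ 39.8.

k ≈ 3.81, θ ≈ 39.8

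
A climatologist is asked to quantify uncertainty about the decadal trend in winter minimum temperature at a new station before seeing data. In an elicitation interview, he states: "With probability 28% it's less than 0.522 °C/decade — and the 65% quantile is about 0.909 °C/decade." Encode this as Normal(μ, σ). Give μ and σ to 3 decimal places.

μ = 0.755, σ = 0.400

The p-quantile of Normal(μ,σ) is μ + z_p·σ, with z_{0.28} = -0.5828 and z_{0.65} = 0.3853.
Eliminate σ: μ = (z₂·x₁ − z₁·x₂)/(z₂ − z₁) = (0.3853·0.522 − (-0.5828)·0.909)/0.9682 = 0.755.
Then σ = (x₂ − x₁)/(z₂ − z₁) = (0.909 − 0.522)/0.9682 = 0.400.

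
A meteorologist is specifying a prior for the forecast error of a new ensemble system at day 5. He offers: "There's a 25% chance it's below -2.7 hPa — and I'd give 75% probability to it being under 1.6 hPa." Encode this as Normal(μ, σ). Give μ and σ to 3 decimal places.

μ = -0.550, σ = 3.188

The p-quantile of Normal(μ,σ) is μ + z_p·σ, with z_{0.25} = -0.6745 and z_{0.75} = 0.6745.
Eliminate σ: μ = (z₂·x₁ − z₁·x₂)/(z₂ − z₁) = (0.6745·-2.7 − (-0.6745)·1.6)/1.349 = -0.550.
Then σ = (x₂ − x₁)/(z₂ − z₁) = (1.6 − -2.7)/1.349 = 3.188.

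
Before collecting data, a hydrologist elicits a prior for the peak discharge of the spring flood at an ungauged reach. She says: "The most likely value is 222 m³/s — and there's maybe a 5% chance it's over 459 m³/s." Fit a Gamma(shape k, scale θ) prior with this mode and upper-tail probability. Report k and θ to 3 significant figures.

k ≈ 6.24, θ ≈ 42.4

Gamma(k,θ) with k>1 has mode (k−1)θ, so θ = 222/(k−1).
Need P(X < 459) = 0.95 with θ tied to k this way. Start at k = 2, θ = 222: P(X<459) ≈ 0.612.
Too low — raise k to concentrate. Iterating converges to k ≈ 6.24.
Then θ = 222/(6.24−1) ≈ 42.4.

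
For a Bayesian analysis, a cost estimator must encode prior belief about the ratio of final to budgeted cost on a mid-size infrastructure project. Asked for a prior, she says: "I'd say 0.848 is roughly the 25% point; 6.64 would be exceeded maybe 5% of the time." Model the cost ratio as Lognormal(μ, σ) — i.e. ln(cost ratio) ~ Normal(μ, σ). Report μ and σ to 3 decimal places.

If T ~ Lognormal(μ,σ) then ln T ~ Normal(μ,σ), so the p-quantile of ln T is μ + z_p·σ.
ln(0.848) = -0.1649 and ln(6.64) = 1.893; z_{0.25} = -0.6745, z_{0.95} = 1.645.
σ = (1.893 − -0.1649)/(1.645 − (-0.6745)) = 0.887.
μ = -0.1649 − (-0.6745)·0.887 = 0.434.

μ ≈ 0.434, σ ≈ 0.887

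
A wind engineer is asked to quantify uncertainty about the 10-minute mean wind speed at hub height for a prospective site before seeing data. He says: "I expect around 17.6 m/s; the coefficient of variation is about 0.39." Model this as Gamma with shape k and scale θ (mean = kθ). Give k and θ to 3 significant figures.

k ≈ 6.57, θ ≈ 2.68

For Gamma(k, scale θ): mean = kθ, variance = kθ², so CV = 1/√k.
CV = 0.39, hence k = 1/CV² = 6.57.
Then θ = mean/k = 17.6/6.57 = 2.68.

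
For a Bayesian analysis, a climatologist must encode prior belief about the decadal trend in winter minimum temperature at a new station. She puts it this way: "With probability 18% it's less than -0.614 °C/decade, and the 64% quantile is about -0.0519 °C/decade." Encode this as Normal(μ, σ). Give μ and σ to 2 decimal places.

The p-quantile of Normal(μ,σ) is μ + z_p·σ, with z_{0.18} = -0.9154 and z_{0.64} = 0.3585.
Eliminate σ: μ = (z₂·x₁ − z₁·x₂)/(z₂ − z₁) = (0.3585·-0.614 − (-0.9154)·-0.0519)/1.274 = -0.21.
Then σ = (x₂ − x₁)/(z₂ − z₁) = (-0.0519 − -0.614)/1.274 = 0.44.

μ = -0.21, σ = 0.44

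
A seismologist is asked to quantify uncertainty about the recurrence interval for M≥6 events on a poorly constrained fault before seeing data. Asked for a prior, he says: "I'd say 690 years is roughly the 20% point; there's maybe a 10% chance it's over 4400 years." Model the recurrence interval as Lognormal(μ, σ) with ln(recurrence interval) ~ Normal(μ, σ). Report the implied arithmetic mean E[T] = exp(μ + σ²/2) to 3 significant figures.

If T ~ Lognormal(μ,σ) then ln T ~ Normal(μ,σ), so the p-quantile of ln T is μ + z_p·σ.
ln(690) = 6.537 and ln(4400) = 8.389; z_{0.2} = -0.8416, z_{0.9} = 1.282.
σ = (8.389 − 6.537)/(1.282 − (-0.8416)) = 0.873.
μ = 6.537 − (-0.8416)·0.873 = 7.271.
E[T] = exp(μ + σ²/2) = exp(7.271 + 0.3807) = 2100 years.

E[T] ≈ 2100 years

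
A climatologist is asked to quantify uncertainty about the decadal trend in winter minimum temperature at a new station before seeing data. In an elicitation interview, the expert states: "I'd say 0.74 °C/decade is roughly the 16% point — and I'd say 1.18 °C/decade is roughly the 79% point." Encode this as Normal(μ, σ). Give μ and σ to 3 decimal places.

μ = 0.983, σ = 0.244

For Normal(μ,σ), the p-quantile is μ + z_p·σ. Here z_{0.16} = -0.9945, z_{0.79} = 0.8064.
So 0.74 = μ − 0.9945σ and 1.18 = μ + 0.8064σ.
Subtracting: σ = (1.18 − 0.74)/(0.8064 − (-0.9945)) = 0.244.
Then μ = 0.74 − (-0.9945)·0.244 = 0.983.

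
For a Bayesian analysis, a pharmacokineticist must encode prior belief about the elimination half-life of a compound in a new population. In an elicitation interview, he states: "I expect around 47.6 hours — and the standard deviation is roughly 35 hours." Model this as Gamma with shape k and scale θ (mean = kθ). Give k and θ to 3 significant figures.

k ≈ 1.85, θ ≈ 25.7

For Gamma(k, scale θ): mean = kθ, variance = kθ², so CV = 1/√k.
CV = SD/mean = 35/47.6 = 0.7353, hence k = 1/CV² = 1.85.
Then θ = mean/k = 47.6/1.85 = 25.7.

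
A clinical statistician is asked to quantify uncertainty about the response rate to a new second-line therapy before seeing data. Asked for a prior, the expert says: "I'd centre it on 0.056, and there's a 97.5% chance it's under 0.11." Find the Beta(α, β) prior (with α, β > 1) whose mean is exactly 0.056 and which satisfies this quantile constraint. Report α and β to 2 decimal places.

α ≈ 5.33, β ≈ 89.80

With mean 0.056 fixed, write α = 0.056s, β = 0.944s where s = α+β.
Need P(θ < 0.11) = 0.975 under Beta(0.056s, 0.944s). Normal approximation: (q−m)/√(m(1−m)/s) ≈ z_{0.975} = 1.96, so s ≈ 0.056·0.944·(1.96)²/(0.11−0.056)² = 69.6.
At s = 69.6: P(θ<0.11) ≈ 0.957. Adjusting to match 0.975 gives s ≈ 95.12.
So α = 0.056·95.12 ≈ 5.33, β = 0.944·95.12 ≈ 89.80.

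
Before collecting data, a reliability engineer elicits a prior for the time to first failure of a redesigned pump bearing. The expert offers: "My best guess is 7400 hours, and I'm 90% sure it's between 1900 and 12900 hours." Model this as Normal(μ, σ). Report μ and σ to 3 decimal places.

A symmetric 90% interval runs μ ± z·σ with z = 1.645.
Half-width = 5500, so σ = 5500/1.645 = 3343.763.
μ is the stated best guess, 7400.000.

μ = 7400.000, σ = 3343.763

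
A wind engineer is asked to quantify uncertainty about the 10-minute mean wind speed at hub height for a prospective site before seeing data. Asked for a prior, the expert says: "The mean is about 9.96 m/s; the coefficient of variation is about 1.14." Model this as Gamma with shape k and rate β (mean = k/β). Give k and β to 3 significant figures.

For Gamma(k, rate β): mean = k/β, variance = k/β², so CV = 1/√k.
CV = 1.14, hence k = 1/CV² = 0.769.
Then β = k/mean = 0.769/9.96 = 0.0773.

k ≈ 0.769, β ≈ 0.0773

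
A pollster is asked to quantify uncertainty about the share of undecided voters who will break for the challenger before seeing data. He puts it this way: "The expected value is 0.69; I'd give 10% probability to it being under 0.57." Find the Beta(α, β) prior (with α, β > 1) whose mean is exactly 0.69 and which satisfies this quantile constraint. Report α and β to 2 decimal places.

α ≈ 17.45, β ≈ 7.84

With mean 0.69 fixed, write α = 0.69s, β = 0.31s where s = α+β.
Need P(θ < 0.57) = 0.1 under Beta(0.69s, 0.31s). Normal approximation: (q−m)/√(m(1−m)/s) ≈ z_{0.1} = -1.28, so s ≈ 0.69·0.31·(-1.28)²/(0.57−0.69)² = 24.4.
At s = 24.4: P(θ<0.57) ≈ 0.104. Adjusting to match 0.1 gives s ≈ 25.29.
So α = 0.69·25.29 ≈ 17.45, β = 0.31·25.29 ≈ 7.84.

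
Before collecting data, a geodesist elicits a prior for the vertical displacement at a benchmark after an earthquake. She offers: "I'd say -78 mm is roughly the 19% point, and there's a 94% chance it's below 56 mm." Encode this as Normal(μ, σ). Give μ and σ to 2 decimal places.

μ = -29.64, σ = 55.08

For Normal(μ,σ), the p-quantile is μ + z_p·σ. Here z_{0.19} = -0.8779, z_{0.94} = 1.555.
So -78 = μ − 0.8779σ and 56 = μ + 1.555σ.
Subtracting: σ = (56 − -78)/(1.555 − (-0.8779)) = 55.08.
Then μ = -78 − (-0.8779)·55.08 = -29.64.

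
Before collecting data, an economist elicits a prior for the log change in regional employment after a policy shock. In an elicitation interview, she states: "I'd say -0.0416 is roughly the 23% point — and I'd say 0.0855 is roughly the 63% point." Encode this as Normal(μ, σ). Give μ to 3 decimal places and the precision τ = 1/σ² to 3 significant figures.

For Normal(μ,σ), the p-quantile is μ + z_p·σ. Here z_{0.23} = -0.7388, z_{0.63} = 0.3319.
So -0.0416 = μ − 0.7388σ and 0.0855 = μ + 0.3319σ.
Subtracting: σ = (0.0855 − -0.0416)/(0.3319 − (-0.7388)) = 0.119.
Then μ = -0.0416 − (-0.7388)·0.119 = 0.046.
Precision τ = 1/σ² = 1/0.1187² = 71.

μ = 0.046, τ = 71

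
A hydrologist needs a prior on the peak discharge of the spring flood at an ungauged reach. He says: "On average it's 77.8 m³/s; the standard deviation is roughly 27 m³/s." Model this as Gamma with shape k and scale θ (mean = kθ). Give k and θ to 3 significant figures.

For Gamma(k, scale θ): mean = kθ, variance = kθ², so CV = 1/√k.
CV = SD/mean = 27/77.8 = 0.347, hence k = 1/CV² = 8.3.
Then θ = mean/k = 77.8/8.3 = 9.37.

k ≈ 8.3, θ ≈ 9.37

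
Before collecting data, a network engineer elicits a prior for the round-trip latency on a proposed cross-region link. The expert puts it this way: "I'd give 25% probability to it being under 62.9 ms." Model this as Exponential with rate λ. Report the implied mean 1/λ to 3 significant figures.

mean ≈ 219 ms

P(T < 62.9) = 1 − e^(−λ·62.9) = 0.25, so λ = −ln(1−0.25)/62.9 = −ln(0.75)/62.9 = 0.00457.
Mean = 1/λ = 219 ms.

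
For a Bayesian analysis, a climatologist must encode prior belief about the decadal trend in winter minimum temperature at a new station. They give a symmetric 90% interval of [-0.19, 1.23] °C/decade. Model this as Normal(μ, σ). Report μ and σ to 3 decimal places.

A symmetric 90% interval runs μ ± z·σ with z = 1.645.
Half-width = 0.71, so σ = 0.71/1.645 = 0.432.
μ is the interval midpoint, 0.520.

μ = 0.520, σ = 0.432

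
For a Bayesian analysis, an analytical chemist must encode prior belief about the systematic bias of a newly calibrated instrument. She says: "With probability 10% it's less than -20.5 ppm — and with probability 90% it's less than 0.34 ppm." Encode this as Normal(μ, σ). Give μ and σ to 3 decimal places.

The p-quantile of Normal(μ,σ) is μ + z_p·σ, with z_{0.1} = -1.282 and z_{0.9} = 1.282.
Eliminate σ: μ = (z₂·x₁ − z₁·x₂)/(z₂ − z₁) = (1.282·-20.5 − (-1.282)·0.34)/2.563 = -10.080.
Then σ = (x₂ − x₁)/(z₂ − z₁) = (0.34 − -20.5)/2.563 = 8.131.

μ = -10.080, σ = 8.131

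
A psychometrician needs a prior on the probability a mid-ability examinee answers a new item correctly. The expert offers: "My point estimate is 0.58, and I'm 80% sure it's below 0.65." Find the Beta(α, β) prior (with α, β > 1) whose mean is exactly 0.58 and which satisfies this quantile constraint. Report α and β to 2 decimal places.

α ≈ 20.73, β ≈ 15.01

With mean 0.58 fixed, write α = 0.58s, β = 0.42s where s = α+β.
Need P(θ < 0.65) = 0.8 under Beta(0.58s, 0.42s). Normal approximation: (q−m)/√(m(1−m)/s) ≈ z_{0.8} = 0.842, so s ≈ 0.58·0.42·(0.842)²/(0.65−0.58)² = 35.2.
At s = 35.2: P(θ<0.65) ≈ 0.798. Adjusting to match 0.8 gives s ≈ 35.74.
So α = 0.58·35.74 ≈ 20.73, β = 0.42·35.74 ≈ 15.01.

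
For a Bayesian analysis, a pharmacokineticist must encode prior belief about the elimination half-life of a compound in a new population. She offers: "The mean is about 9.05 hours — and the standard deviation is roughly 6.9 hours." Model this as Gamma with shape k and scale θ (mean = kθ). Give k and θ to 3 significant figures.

For Gamma(k, scale θ): mean = kθ, variance = kθ², so CV = 1/√k.
CV = SD/mean = 6.9/9.05 = 0.7624, hence k = 1/CV² = 1.72.
Then θ = mean/k = 9.05/1.72 = 5.26.

k ≈ 1.72, θ ≈ 5.26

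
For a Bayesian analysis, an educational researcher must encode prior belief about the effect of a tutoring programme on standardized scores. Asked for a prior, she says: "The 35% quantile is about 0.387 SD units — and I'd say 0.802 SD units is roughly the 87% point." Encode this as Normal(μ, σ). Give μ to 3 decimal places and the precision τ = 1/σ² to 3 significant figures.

μ = 0.493, τ = 13.3

For Normal(μ,σ), the p-quantile is μ + z_p·σ. Here z_{0.35} = -0.3853, z_{0.87} = 1.126.
So 0.387 = μ − 0.3853σ and 0.802 = μ + 1.126σ.
Subtracting: σ = (0.802 − 0.387)/(1.126 − (-0.3853)) = 0.275.
Then μ = 0.387 − (-0.3853)·0.275 = 0.493.
Precision τ = 1/σ² = 1/0.2745² = 13.3.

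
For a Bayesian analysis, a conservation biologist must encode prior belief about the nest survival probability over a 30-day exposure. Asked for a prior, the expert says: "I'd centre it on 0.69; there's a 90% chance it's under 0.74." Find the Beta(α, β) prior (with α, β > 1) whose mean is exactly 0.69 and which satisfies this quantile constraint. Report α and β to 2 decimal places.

α ≈ 94.30, β ≈ 42.37

With mean 0.69 fixed, write α = 0.69s, β = 0.31s where s = α+β.
Need P(θ < 0.74) = 0.9 under Beta(0.69s, 0.31s). Normal approximation: (q−m)/√(m(1−m)/s) ≈ z_{0.9} = 1.28, so s ≈ 0.69·0.31·(1.28)²/(0.74−0.69)² = 140.5.
At s = 140.5: P(θ<0.74) ≈ 0.903. Adjusting to match 0.9 gives s ≈ 136.67.
So α = 0.69·136.67 ≈ 94.30, β = 0.31·136.67 ≈ 42.37.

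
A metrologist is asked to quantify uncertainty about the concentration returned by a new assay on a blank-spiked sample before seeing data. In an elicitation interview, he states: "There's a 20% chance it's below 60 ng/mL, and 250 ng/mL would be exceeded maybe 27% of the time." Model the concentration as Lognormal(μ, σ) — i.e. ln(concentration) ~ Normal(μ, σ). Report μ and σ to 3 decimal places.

μ ≈ 4.920, σ ≈ 0.981

If T ~ Lognormal(μ,σ) then ln T ~ Normal(μ,σ), so the p-quantile of ln T is μ + z_p·σ.
ln(60) = 4.094 and ln(250) = 5.521; z_{0.2} = -0.8416, z_{0.73} = 0.6128.
σ = (5.521 − 4.094)/(0.6128 − (-0.8416)) = 0.981.
μ = 4.094 − (-0.8416)·0.981 = 4.920.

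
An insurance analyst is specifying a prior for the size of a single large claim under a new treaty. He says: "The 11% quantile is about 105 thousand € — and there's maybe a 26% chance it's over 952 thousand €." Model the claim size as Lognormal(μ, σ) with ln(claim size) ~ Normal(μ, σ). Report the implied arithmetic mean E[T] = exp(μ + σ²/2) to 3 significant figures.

E[T] ≈ 893 thousand €

If T ~ Lognormal(μ,σ) then ln T ~ Normal(μ,σ), so the p-quantile of ln T is μ + z_p·σ.
ln(105) = 4.654 and ln(952) = 6.859; z_{0.11} = -1.227, z_{0.74} = 0.6433.
σ = (6.859 − 4.654)/(0.6433 − (-1.227)) = 1.179.
μ = 4.654 − (-1.227)·1.179 = 6.100.
E[T] = exp(μ + σ²/2) = exp(6.100 + 0.6950) = 893 thousand €.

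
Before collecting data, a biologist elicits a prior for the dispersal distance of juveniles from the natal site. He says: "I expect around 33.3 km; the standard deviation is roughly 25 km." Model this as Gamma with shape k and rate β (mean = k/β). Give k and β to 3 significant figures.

For Gamma(k, rate β): mean = k/β, variance = k/β², so CV = 1/√k.
CV = SD/mean = 25/33.3 = 0.7508, hence k = 1/CV² = 1.77.
Then β = k/mean = 1.77/33.3 = 0.0533.

k ≈ 1.77, β ≈ 0.0533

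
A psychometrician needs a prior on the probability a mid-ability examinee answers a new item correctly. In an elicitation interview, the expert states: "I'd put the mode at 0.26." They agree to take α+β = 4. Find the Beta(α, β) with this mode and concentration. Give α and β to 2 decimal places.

For α,β > 1 the Beta mode is (α−1)/(α+β−2). With α+β = 4, the mode is (α−1)/2.
Set (α−1)/2 = 0.26 → α = 1 + 0.26·2 = 1.52.
β = 4 − α = 2.48.

α = 1.52, β = 2.48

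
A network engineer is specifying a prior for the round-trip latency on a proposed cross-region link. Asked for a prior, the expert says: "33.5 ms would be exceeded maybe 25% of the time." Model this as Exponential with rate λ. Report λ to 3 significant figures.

P(T > 33.5) = e^(−λ·33.5) = 0.25, so λ = −ln(0.25)/33.5 = 0.0414.

λ ≈ 0.0414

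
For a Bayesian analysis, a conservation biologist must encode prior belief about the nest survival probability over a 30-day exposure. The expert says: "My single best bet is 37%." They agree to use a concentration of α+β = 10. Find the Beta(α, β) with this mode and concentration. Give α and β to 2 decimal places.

α = 3.96, β = 6.04

For α,β > 1 the Beta mode is (α−1)/(α+β−2). With α+β = 10, the mode is (α−1)/8.
Set (α−1)/8 = 0.37 → α = 1 + 0.37·8 = 3.96.
β = 10 − α = 6.04.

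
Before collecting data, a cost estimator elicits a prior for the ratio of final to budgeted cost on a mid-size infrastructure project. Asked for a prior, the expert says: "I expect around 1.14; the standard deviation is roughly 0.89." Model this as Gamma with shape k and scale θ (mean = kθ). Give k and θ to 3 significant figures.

For Gamma(k, scale θ): mean = kθ, variance = kθ², so CV = 1/√k.
CV = SD/mean = 0.89/1.14 = 0.7807, hence k = 1/CV² = 1.64.
Then θ = mean/k = 1.14/1.64 = 0.695.

k ≈ 1.64, θ ≈ 0.695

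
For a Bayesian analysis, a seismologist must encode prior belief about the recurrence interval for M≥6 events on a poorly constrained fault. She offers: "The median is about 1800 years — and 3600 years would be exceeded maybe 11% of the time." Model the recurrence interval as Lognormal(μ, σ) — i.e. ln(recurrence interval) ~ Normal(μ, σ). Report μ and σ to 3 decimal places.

μ ≈ 7.496, σ ≈ 0.565

If T ~ Lognormal(μ,σ) then ln T ~ Normal(μ,σ), so the p-quantile of ln T is μ + z_p·σ.
ln(1800) = 7.496 and ln(3600) = 8.189; z_{0.5} = 0, z_{0.89} = 1.227.
σ = (8.189 − 7.496)/(1.227 − (0)) = 0.565.
μ = 7.496 − (0)·0.565 = 7.496.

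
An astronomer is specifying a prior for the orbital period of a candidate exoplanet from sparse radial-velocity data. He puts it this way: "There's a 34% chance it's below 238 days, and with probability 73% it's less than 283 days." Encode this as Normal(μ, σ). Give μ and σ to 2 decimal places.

μ = 256.10, σ = 43.89

For Normal(μ,σ), the p-quantile is μ + z_p·σ. Here z_{0.34} = -0.4125, z_{0.73} = 0.6128.
So 238 = μ − 0.4125σ and 283 = μ + 0.6128σ.
Subtracting: σ = (283 − 238)/(0.6128 − (-0.4125)) = 43.89.
Then μ = 238 − (-0.4125)·43.89 = 256.10.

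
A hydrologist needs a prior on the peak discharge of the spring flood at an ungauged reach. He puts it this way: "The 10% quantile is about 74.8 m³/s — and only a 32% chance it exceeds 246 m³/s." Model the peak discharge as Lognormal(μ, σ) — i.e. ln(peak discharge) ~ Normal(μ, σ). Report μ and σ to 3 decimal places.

If T ~ Lognormal(μ,σ) then ln T ~ Normal(μ,σ), so the p-quantile of ln T is μ + z_p·σ.
ln(74.8) = 4.315 and ln(246) = 5.505; z_{0.1} = -1.282, z_{0.68} = 0.4677.
σ = (5.505 − 4.315)/(0.4677 − (-1.282)) = 0.681.
μ = 4.315 − (-1.282)·0.681 = 5.187.

μ ≈ 5.187, σ ≈ 0.681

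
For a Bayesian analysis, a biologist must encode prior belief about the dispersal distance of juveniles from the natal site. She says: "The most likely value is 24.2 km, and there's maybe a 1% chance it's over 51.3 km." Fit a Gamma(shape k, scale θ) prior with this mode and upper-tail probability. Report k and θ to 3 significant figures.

k ≈ 9.6, θ ≈ 2.81

Gamma(k,θ) with k>1 has mode (k−1)θ, so θ = 24.2/(k−1).
Need P(X < 51.3) = 0.99 with θ tied to k this way. Start at k = 2, θ = 24.2: P(X<51.3) ≈ 0.625.
Too low — raise k to concentrate. Iterating converges to k ≈ 9.6.
Then θ = 24.2/(9.6−1) ≈ 2.81.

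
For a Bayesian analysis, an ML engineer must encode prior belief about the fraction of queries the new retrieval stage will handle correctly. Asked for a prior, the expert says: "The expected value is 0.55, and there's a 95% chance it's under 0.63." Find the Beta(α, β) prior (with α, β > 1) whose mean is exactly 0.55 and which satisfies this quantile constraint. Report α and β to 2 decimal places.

α ≈ 56.27, β ≈ 46.04

With mean 0.55 fixed, write α = 0.55s, β = 0.45s where s = α+β.
Need P(θ < 0.63) = 0.95 under Beta(0.55s, 0.45s). Normal approximation: (q−m)/√(m(1−m)/s) ≈ z_{0.95} = 1.64, so s ≈ 0.55·0.45·(1.64)²/(0.63−0.55)² = 104.6.
At s = 104.6: P(θ<0.63) ≈ 0.952. Adjusting to match 0.95 gives s ≈ 102.31.
So α = 0.55·102.31 ≈ 56.27, β = 0.45·102.31 ≈ 46.04.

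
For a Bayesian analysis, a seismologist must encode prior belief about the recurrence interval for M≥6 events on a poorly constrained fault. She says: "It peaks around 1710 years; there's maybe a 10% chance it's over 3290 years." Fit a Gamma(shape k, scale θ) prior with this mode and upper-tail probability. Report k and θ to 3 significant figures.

Gamma(k,θ) with k>1 has mode (k−1)θ, so θ = 1710/(k−1).
Need P(X < 3290) = 0.9 with θ tied to k this way. Start at k = 2, θ = 1710: P(X<3290) ≈ 0.573.
Too low — raise k to concentrate. Iterating converges to k ≈ 5.47.
Then θ = 1710/(5.47−1) ≈ 383.

k ≈ 5.47, θ ≈ 383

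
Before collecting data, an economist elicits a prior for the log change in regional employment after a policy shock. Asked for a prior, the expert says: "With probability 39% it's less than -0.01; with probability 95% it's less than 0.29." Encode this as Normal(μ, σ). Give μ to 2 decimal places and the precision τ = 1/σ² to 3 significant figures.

μ = 0.03, τ = 41.1

The p-quantile of Normal(μ,σ) is μ + z_p·σ, with z_{0.39} = -0.2793 and z_{0.95} = 1.645.
Eliminate σ: μ = (z₂·x₁ − z₁·x₂)/(z₂ − z₁) = (1.645·-0.01 − (-0.2793)·0.29)/1.924 = 0.03.
Then σ = (x₂ − x₁)/(z₂ − z₁) = (0.29 − -0.01)/1.924 = 0.16.
Precision τ = 1/σ² = 1/0.1559² = 41.1.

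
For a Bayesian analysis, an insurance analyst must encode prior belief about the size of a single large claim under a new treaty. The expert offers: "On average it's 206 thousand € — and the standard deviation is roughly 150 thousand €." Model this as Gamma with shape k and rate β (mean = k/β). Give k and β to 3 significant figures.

For Gamma(k, rate β): mean = k/β, variance = k/β², so CV = 1/√k.
CV = SD/mean = 150/206 = 0.7282, hence k = 1/CV² = 1.89.
Then β = k/mean = 1.89/206 = 0.00916.

k ≈ 1.89, β ≈ 0.00916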